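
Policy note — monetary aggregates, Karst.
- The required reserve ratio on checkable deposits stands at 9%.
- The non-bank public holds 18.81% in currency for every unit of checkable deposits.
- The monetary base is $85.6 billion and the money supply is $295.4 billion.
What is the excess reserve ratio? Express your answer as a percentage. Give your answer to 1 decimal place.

Using m = M/MB = 295.4/85.6 ≈ 3.450935. Since m = (1 + c)/(c + rr + e), the denominator satisfies c + rr + e = (1 + c)/m = (1 + 0.1881) / 3.450935 ≈ 0.344284.
With c = 0.1881 and rr = 0.09, the excess reserve ratio is 0.344284 − 0.1881 − 0.09 = 0.066184.

6.6%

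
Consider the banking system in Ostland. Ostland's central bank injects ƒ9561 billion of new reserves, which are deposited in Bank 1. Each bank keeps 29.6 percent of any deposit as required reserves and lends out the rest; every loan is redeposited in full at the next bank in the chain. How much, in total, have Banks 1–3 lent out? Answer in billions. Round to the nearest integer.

ƒ14805 billion

Bank i lends (1 − rr)^i of the original deposit: Bank 1 lends 9561·0.7040 = 6730.9440, Bank 2 lends 9561·0.7040² ≈ 4738.5846, and so on.
Summing a geometric series: total = 9561·[0.7040·(1 − 0.7040^3) / (1 − 0.7040)] ≈ 14805.4921 billion.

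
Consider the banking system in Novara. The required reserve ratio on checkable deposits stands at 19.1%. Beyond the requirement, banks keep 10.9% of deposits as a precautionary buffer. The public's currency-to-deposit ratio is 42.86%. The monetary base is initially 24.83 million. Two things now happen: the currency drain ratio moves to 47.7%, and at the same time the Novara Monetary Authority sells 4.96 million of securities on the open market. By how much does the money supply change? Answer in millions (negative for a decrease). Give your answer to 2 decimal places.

-10.91 million

Before: m₁ = (1 + 0.4286) / (0.191 + 0.109 + 0.4286) ≈ 1.96075, MB₁ = 24.83, so M₁ = 1.96075 × 24.83 ≈ 48.6854 million.
After: m₂ = (1 + 0.477) / (0.191 + 0.109 + 0.477) ≈ 1.90090, MB₂ = 24.83 − 4.96 = 19.87, so M₂ = 1.90090 × 19.87 ≈ 37.7709 million.
ΔM = M₂ − M₁ = 37.7709 − 48.6854 = -10.9145 million.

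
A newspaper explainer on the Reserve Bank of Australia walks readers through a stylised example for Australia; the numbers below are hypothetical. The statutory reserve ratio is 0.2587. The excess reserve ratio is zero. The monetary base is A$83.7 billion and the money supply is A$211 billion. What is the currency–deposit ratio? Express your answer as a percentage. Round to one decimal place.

Using m = M/MB = 211/83.7 ≈ 2.520908. From m = (1 + c)/(c + rr + e), rearranging gives 1 + c = m·(c + rr + e), so c·(1 − m) = m·(rr + e) − 1.
Hence c = [m·(rr + e) − 1]/(1 − m) = [2.520908 × (0.2587 + 0) − 1] / (1 − 2.520908) ≈ 0.228706.

22.9%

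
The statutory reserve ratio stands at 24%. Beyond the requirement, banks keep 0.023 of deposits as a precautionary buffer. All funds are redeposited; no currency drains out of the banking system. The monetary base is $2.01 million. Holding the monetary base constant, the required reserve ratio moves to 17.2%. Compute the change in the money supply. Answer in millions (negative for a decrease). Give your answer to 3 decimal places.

$2.665 million

Initially m₁ = 1 / (0.24 + 0.023) ≈ 3.80228, so M₁ = 3.80228 × 2.01 ≈ 7.6426 million.
After the change m₂ = 1 / (0.172 + 0.023) ≈ 5.12821, so M₂ = 5.12821 × 2.01 ≈ 10.3077 million.
ΔM = M₂ − M₁ = 10.3077 − 7.6426 = 2.6651 million.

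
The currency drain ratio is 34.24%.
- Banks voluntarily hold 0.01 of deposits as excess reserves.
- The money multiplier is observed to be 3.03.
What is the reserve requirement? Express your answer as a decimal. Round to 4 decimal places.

Using m = 3.03. Since m = (1 + c)/(c + rr + e), the denominator satisfies c + rr + e = (1 + c)/m = (1 + 0.3424) / 3.03 ≈ 0.443036.
With c = 0.3424 and e = 0.01, the reserve requirement is 0.443036 − 0.3424 − 0.01 = 0.090636.

0.0906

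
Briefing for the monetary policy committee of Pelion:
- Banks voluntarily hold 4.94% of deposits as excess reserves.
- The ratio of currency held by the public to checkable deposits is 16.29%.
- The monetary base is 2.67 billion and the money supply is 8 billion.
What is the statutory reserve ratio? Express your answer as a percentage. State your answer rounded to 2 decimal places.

Using m = M/MB = 8/2.67 ≈ 2.996255. Since m = (1 + c)/(c + rr + e), the denominator satisfies c + rr + e = (1 + c)/m = (1 + 0.1629) / 2.996255 ≈ 0.388118.
With c = 0.1629 and e = 0.0494, the statutory reserve ratio is 0.388118 − 0.1629 − 0.0494 = 0.175818.

17.58%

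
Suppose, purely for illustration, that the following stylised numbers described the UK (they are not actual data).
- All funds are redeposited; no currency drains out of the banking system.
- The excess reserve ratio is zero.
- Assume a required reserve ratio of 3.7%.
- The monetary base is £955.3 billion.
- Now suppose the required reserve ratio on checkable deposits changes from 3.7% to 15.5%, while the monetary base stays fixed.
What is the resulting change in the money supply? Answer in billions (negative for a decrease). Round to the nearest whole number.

-19656 billion

Initially m₁ = 1 / (0.037) ≈ 27.0270, so M₁ = 27.0270 × 955.3 = 25818.8931 billion.
After the change m₂ = 1 / (0.155) ≈ 6.4516, so M₂ = 6.4516 × 955.3 ≈ 6163.2135 billion.
ΔM = M₂ − M₁ = 6163.2135 − 25818.8931 = -19655.6796 billion.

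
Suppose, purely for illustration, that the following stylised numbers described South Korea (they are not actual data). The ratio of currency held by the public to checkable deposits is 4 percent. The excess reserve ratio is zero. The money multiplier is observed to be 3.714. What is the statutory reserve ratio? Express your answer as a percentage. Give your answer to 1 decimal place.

24.0%

Using m = 3.714. Since m = (1 + c)/(c + rr + e), the denominator satisfies c + rr + e = (1 + c)/m = (1 + 0.04) / 3.714 ≈ 0.280022.
With c = 0.04 and e = 0, the statutory reserve ratio is 0.280022 − 0.04 − 0 = 0.240022.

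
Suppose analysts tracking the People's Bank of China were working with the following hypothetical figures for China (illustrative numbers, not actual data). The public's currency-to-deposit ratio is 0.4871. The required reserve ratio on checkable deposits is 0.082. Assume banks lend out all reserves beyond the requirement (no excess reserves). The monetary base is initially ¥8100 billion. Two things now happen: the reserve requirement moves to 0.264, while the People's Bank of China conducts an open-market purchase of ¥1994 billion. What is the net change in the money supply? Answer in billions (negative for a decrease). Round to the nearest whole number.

-1181 billion

Before: m₁ = (1 + 0.4871) / (0.082 + 0.4871) ≈ 2.613073, MB₁ = 8100, so M₁ = 2.613073 × 8100 = 21165.8913 billion.
After: m₂ = (1 + 0.4871) / (0.264 + 0.4871) ≈ 1.979896, MB₂ = 8100 + 1994 = 10094, so M₂ = 1.979896 × 10094 ≈ 19985.0702 billion.
ΔM = M₂ − M₁ = 19985.0702 − 21165.8913 = -1180.8211 billion.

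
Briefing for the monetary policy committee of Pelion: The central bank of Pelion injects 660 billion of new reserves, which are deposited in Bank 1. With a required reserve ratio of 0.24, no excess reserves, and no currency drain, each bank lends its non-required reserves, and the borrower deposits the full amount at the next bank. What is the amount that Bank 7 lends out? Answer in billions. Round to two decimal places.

Each bank lends a fraction (1 − rr) = 0.7600 of the deposit it receives, so Bank 7 receives 660·0.7600^6 and lends 660·0.7600^7 ≈ 96.6583 billion.

96.66 billion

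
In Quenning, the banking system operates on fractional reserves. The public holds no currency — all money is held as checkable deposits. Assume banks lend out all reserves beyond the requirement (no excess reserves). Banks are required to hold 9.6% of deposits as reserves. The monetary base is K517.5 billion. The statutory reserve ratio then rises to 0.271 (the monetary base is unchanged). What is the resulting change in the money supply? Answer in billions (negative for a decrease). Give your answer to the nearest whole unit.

Initially m₁ = 1 / (0.096) ≈ 10.4167, so M₁ = 10.4167 × 517.5 ≈ 5390.6422 billion.
After the change m₂ = 1 / (0.271) ≈ 3.69, so M₂ = 3.69 × 517.5 = 1909.575 billion.
ΔM = M₂ − M₁ = 1909.575 − 5390.6422 = -3481.0672 billion.

-3481 billion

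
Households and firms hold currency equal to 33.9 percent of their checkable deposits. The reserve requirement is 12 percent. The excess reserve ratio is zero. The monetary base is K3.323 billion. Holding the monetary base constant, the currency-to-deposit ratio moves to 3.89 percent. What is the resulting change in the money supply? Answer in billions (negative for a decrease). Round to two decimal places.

K12.03 billion

Initially m₁ = (1 + 0.339) / (0.12 + 0.339) ≈ 2.9172, so M₁ = 2.9172 × 3.323 ≈ 9.6939 billion.
After the change m₂ = (1 + 0.0389) / (0.12 + 0.0389) ≈ 6.5381, so M₂ = 6.5381 × 3.323 ≈ 21.7261 billion.
ΔM = M₂ − M₁ = 21.7261 − 9.6939 = 12.0322 billion.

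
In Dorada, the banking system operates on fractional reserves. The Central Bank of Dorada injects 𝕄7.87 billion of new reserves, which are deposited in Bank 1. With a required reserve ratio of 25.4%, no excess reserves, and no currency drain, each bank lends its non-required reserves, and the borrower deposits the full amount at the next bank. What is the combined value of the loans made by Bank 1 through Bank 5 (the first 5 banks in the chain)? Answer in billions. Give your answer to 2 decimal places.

𝕄17.77 billion

Bank i lends (1 − rr)^i of the original deposit: Bank 1 lends 7.87·0.7460 ≈ 5.8710, Bank 2 lends 7.87·0.7460² ≈ 4.3798, and so on.
Summing a geometric series: total = 7.87·[0.7460·(1 − 0.7460^5) / (1 − 0.7460)] ≈ 17.7738 billion.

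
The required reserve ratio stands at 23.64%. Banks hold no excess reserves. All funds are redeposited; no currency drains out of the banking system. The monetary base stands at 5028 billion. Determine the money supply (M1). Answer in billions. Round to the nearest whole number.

With no currency drain or excess reserves, the money multiplier is m = 1/rr = 1/0.2364 ≈ 4.23012.
Money supply M = m × MB = 4.23012 × 5028 ≈ 21269.0434 billion.

21269 billion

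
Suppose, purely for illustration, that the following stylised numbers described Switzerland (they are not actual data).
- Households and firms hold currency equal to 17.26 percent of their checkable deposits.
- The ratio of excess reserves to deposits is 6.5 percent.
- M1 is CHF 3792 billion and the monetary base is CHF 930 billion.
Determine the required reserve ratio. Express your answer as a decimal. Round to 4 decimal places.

0.0500

Using m = M/MB = 3792/930 ≈ 4.077419. Since m = (1 + c)/(c + rr + e), the denominator satisfies c + rr + e = (1 + c)/m = (1 + 0.1726) / 4.077419 ≈ 0.287584.
With c = 0.1726 and e = 0.065, the required reserve ratio is 0.287584 − 0.1726 − 0.065 = 0.049984.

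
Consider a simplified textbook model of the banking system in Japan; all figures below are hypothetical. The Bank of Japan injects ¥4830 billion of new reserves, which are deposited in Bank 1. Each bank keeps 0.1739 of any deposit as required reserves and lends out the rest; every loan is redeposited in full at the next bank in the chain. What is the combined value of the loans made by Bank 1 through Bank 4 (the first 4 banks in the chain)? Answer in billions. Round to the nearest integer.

¥12259 billion

Bank i lends (1 − rr)^i of the original deposit: Bank 1 lends 4830·0.8261 = 3990.0630, Bank 2 lends 4830·0.8261² ≈ 3296.1910, and so on.
Summing a geometric series: total = 4830·[0.8261·(1 − 0.8261^4) / (1 − 0.8261)] ≈ 12258.6941 billion.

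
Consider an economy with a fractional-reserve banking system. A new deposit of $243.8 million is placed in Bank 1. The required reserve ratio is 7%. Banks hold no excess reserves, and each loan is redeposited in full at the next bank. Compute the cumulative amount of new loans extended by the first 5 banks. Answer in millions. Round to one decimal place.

$985.7 million

Bank i lends (1 − rr)^i of the original deposit: Bank 1 lends 243.8·0.9300 = 226.7340, Bank 2 lends 243.8·0.9300² ≈ 210.8626, and so on.
Summing a geometric series: total = 243.8·[0.9300·(1 − 0.9300^5) / (1 − 0.9300)] ≈ 985.6828 million.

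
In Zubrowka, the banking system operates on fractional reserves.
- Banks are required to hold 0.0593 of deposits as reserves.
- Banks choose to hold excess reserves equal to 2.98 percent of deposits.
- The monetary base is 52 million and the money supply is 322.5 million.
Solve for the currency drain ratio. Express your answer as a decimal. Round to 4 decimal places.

Using m = M/MB = 322.5/52 ≈ 6.201923. From m = (1 + c)/(c + rr + e), rearranging gives 1 + c = m·(c + rr + e), so c·(1 − m) = m·(rr + e) − 1.
Hence c = [m·(rr + e) − 1]/(1 − m) = [6.201923 × (0.0593 + 0.0298) − 1] / (1 − 6.201923) ≈ 0.086008.

0.0860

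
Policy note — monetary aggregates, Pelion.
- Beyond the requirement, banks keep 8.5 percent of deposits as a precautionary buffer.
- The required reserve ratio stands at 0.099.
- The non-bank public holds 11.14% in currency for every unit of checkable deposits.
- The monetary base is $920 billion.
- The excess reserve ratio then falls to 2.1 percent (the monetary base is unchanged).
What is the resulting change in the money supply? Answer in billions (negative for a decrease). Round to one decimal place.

$957.3 billion

Initially m₁ = (1 + 0.1114) / (0.099 + 0.085 + 0.1114) ≈ 3.76236, so M₁ = 3.76236 × 920 = 3461.3712 billion.
After the change m₂ = (1 + 0.1114) / (0.099 + 0.021 + 0.1114) ≈ 4.80294, so M₂ = 4.80294 × 920 = 4418.7048 billion.
ΔM = M₂ − M₁ = 4418.7048 − 3461.3712 = 957.3336 billion.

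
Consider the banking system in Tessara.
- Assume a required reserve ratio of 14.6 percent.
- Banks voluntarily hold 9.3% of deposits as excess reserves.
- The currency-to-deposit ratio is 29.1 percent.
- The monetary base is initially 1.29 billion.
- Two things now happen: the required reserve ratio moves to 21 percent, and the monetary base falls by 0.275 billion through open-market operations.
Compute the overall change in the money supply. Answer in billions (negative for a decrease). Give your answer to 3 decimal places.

-0.936 billion

Before: m₁ = (1 + 0.291) / (0.146 + 0.093 + 0.291) ≈ 2.43585, MB₁ = 1.29, so M₁ = 2.43585 × 1.29 ≈ 3.1422 billion.
After: m₂ = (1 + 0.291) / (0.21 + 0.093 + 0.291) ≈ 2.17340, MB₂ = 1.29 − 0.275 = 1.015, so M₂ = 2.17340 × 1.015 ≈ 2.206 billion.
ΔM = M₂ − M₁ = 2.206 − 3.1422 = -0.9362 billion.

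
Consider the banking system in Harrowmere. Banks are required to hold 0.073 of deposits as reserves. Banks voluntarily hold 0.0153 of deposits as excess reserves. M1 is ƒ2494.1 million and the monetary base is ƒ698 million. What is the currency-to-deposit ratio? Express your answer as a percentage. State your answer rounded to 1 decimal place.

26.6%

Using m = M/MB = 2494.1/698 ≈ 3.573209. From m = (1 + c)/(c + rr + e), rearranging gives 1 + c = m·(c + rr + e), so c·(1 − m) = m·(rr + e) − 1.
Hence c = [m·(rr + e) − 1]/(1 − m) = [3.573209 × (0.073 + 0.0153) − 1] / (1 − 3.573209) ≈ 0.266005.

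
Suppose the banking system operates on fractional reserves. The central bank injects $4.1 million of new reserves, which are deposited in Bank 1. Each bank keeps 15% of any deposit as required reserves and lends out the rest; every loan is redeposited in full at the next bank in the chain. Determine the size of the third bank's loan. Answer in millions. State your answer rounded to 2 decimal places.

$2.52 million

Each bank lends a fraction (1 − rr) = 0.8500 of the deposit it receives, so Bank 3 receives 4.1·0.8500^2 and lends 4.1·0.8500^3 ≈ 2.5179 million.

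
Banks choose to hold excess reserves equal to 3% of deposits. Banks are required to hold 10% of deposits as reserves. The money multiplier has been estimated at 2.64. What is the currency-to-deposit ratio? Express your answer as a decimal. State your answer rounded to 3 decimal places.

0.400

Using m = 2.64. From m = (1 + c)/(c + rr + e), rearranging gives 1 + c = m·(c + rr + e), so c·(1 − m) = m·(rr + e) − 1.
Hence c = [m·(rr + e) − 1]/(1 − m) = [2.64 × (0.1 + 0.03) − 1] / (1 − 2.64) ≈ 0.400488.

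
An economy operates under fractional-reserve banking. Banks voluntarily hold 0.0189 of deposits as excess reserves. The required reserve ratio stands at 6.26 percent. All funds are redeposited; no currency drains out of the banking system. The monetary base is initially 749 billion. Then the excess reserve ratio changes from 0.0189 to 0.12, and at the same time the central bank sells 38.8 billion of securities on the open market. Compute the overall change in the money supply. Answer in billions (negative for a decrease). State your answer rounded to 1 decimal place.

Before: m₁ = 1 / (0.0626 + 0.0189) ≈ 12.26994, MB₁ = 749, so M₁ = 12.26994 × 749 ≈ 9190.1851 billion.
After: m₂ = 1 / (0.0626 + 0.12) ≈ 5.47645, MB₂ = 749 − 38.8 = 710.2, so M₂ = 5.47645 × 710.2 ≈ 3889.3748 billion.
ΔM = M₂ − M₁ = 3889.3748 − 9190.1851 = -5300.8103 billion.

-5300.8 billion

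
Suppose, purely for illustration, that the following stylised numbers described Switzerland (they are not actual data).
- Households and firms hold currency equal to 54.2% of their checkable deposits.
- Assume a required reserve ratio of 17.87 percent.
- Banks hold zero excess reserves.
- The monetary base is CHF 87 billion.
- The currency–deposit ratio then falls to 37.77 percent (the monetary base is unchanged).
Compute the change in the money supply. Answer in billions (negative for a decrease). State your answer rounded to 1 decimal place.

CHF 29.3 billion

Initially m₁ = (1 + 0.542) / (0.1787 + 0.542) ≈ 2.1396, so M₁ = 2.1396 × 87 = 186.1452 billion.
After the change m₂ = (1 + 0.3777) / (0.1787 + 0.3777) ≈ 2.4761, so M₂ = 2.4761 × 87 = 215.4207 billion.
ΔM = M₂ − M₁ = 215.4207 − 186.1452 = 29.2755 billion.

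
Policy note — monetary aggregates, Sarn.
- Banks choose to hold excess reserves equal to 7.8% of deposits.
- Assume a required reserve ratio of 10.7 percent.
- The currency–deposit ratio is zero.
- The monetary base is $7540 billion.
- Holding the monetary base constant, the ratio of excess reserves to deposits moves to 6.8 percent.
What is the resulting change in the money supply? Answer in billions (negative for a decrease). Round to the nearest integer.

$2329 billion

Initially m₁ = 1 / (0.107 + 0.078) ≈ 5.40541, so M₁ = 5.40541 × 7540 = 40756.7914 billion.
After the change m₂ = 1 / (0.107 + 0.068) ≈ 5.71429, so M₂ = 5.71429 × 7540 = 43085.7466 billion.
ΔM = M₂ − M₁ = 43085.7466 − 40756.7914 = 2328.9552 billion.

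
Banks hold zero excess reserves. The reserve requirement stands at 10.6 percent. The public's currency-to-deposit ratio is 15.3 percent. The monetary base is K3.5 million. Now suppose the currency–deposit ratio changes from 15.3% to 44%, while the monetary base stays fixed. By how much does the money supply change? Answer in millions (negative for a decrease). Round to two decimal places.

Initially m₁ = (1 + 0.153) / (0.106 + 0.153) ≈ 4.4517, so M₁ = 4.4517 × 3.5 ≈ 15.5809 million.
After the change m₂ = (1 + 0.44) / (0.106 + 0.44) ≈ 2.6374, so M₂ = 2.6374 × 3.5 = 9.2309 million.
ΔM = M₂ − M₁ = 9.2309 − 15.5809 = -6.35 million.

-6.35 million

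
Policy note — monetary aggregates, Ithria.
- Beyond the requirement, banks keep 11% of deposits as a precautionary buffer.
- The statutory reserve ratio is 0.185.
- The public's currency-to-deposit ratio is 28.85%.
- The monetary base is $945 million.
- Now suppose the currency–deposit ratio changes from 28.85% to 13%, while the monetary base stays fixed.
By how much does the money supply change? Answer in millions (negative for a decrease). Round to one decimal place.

Initially m₁ = (1 + 0.2885) / (0.185 + 0.11 + 0.2885) ≈ 2.20823, so M₁ = 2.20823 × 945 ≈ 2086.7773 million.
After the change m₂ = (1 + 0.13) / (0.185 + 0.11 + 0.13) ≈ 2.65882, so M₂ = 2.65882 × 945 = 2512.5849 million.
ΔM = M₂ − M₁ = 2512.5849 − 2086.7773 = 425.8076 million.

$425.8 million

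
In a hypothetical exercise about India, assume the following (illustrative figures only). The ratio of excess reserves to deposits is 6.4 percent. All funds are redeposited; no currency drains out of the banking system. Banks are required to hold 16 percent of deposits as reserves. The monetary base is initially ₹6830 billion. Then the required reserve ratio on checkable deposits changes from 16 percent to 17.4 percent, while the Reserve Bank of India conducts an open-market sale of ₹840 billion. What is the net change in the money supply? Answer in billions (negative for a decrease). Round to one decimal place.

-5323.0 billion

Before: m₁ = 1 / (0.16 + 0.064) ≈ 4.464286, MB₁ = 6830, so M₁ = 4.464286 × 6830 ≈ 30491.0734 billion.
After: m₂ = 1 / (0.174 + 0.064) ≈ 4.201681, MB₂ = 6830 − 840 = 5990, so M₂ = 4.201681 × 5990 ≈ 25168.0692 billion.
ΔM = M₂ − M₁ = 25168.0692 − 30491.0734 = -5323.0042 billion.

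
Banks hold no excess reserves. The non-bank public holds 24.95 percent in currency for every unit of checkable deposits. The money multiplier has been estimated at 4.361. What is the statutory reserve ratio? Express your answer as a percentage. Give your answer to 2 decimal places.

3.70%

Using m = 4.361. Since m = (1 + c)/(c + rr + e), the denominator satisfies c + rr + e = (1 + c)/m = (1 + 0.2495) / 4.361 ≈ 0.286517.
With c = 0.2495 and e = 0, the statutory reserve ratio is 0.286517 − 0.2495 − 0 = 0.037017.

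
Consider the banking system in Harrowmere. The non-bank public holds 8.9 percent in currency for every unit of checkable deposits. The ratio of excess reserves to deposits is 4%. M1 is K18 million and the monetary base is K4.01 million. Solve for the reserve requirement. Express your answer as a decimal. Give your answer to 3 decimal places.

Using m = M/MB = 18/4.01 ≈ 4.488778. Since m = (1 + c)/(c + rr + e), the denominator satisfies c + rr + e = (1 + c)/m = (1 + 0.089) / 4.488778 ≈ 0.242605.
With c = 0.089 and e = 0.04, the reserve requirement is 0.242605 − 0.089 − 0.04 = 0.113605.

0.114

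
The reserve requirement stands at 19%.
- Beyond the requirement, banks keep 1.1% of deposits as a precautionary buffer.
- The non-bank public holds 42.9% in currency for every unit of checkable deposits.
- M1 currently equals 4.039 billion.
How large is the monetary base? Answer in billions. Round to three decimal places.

1.781 billion

The money multiplier is m = (1 + c) / (rr + e + c) = (1 + 0.429) / (0.19 + 0.011 + 0.429) ≈ 2.26825.
MB = M / m = 4.039 / 2.26825 ≈ 1.7807 billion.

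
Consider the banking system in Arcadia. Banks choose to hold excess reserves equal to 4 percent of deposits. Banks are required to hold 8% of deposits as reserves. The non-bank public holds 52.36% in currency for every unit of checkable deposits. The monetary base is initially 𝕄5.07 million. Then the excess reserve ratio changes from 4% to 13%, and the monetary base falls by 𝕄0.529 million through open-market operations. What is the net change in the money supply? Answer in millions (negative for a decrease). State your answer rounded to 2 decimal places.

Before: m₁ = (1 + 0.5236) / (0.08 + 0.04 + 0.5236) ≈ 2.3673, MB₁ = 5.07, so M₁ = 2.3673 × 5.07 ≈ 12.0022 million.
After: m₂ = (1 + 0.5236) / (0.08 + 0.13 + 0.5236) ≈ 2.0769, MB₂ = 5.07 − 0.529 = 4.541, so M₂ = 2.0769 × 4.541 ≈ 9.4312 million.
ΔM = M₂ − M₁ = 9.4312 − 12.0022 = -2.571 million.

-2.57 million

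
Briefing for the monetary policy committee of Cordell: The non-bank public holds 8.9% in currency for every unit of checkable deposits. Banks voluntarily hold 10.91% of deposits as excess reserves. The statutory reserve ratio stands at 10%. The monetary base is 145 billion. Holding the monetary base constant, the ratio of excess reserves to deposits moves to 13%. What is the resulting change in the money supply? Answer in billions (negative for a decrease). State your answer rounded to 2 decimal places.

Initially m₁ = (1 + 0.089) / (0.1 + 0.1091 + 0.089) ≈ 3.653137, so M₁ = 3.653137 × 145 ≈ 529.7049 billion.
After the change m₂ = (1 + 0.089) / (0.1 + 0.13 + 0.089) ≈ 3.413793, so M₂ = 3.413793 × 145 ≈ 495 billion.
ΔM = M₂ − M₁ = 495 − 529.7049 = -34.7049 billion.

-34.70 billion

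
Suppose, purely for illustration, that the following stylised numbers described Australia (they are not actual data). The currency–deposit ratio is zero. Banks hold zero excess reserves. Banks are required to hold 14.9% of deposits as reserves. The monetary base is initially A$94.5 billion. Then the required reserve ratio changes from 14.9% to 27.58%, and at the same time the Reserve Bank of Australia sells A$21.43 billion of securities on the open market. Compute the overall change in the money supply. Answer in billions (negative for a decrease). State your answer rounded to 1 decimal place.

-369.3 billion

Before: m₁ = 1 / (0.149) ≈ 6.7114, MB₁ = 94.5, so M₁ = 6.7114 × 94.5 = 634.2273 billion.
After: m₂ = 1 / (0.2758) ≈ 3.6258, MB₂ = 94.5 − 21.43 = 73.07, so M₂ = 3.6258 × 73.07 ≈ 264.9372 billion.
ΔM = M₂ − M₁ = 264.9372 − 634.2273 = -369.2901 billion.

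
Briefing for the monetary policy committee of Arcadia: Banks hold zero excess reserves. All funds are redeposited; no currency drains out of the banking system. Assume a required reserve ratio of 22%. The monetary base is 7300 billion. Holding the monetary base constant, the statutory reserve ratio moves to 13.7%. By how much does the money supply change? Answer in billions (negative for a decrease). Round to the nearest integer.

20103 billion

Initially m₁ = 1 / (0.22) ≈ 4.54545, so M₁ = 4.54545 × 7300 = 33181.785 billion.
After the change m₂ = 1 / (0.137) ≈ 7.29927, so M₂ = 7.29927 × 7300 = 53284.671 billion.
ΔM = M₂ − M₁ = 53284.671 − 33181.785 = 20102.886 billion.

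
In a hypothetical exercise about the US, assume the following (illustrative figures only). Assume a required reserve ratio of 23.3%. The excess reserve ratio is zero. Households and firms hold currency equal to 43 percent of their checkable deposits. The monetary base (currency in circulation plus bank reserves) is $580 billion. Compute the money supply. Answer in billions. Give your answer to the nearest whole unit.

$1251 billion

The money multiplier is m = (1 + c) / (rr + c) = (1 + 0.43) / (0.233 + 0.43) ≈ 2.1569.
So M = m × MB = 2.1569 × 580 = 1251.002 billion.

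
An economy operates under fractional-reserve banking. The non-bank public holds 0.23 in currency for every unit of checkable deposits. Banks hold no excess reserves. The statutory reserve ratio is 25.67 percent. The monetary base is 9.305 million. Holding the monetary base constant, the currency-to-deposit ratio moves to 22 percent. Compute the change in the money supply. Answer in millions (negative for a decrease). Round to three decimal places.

0.298 million

Initially m₁ = (1 + 0.23) / (0.2567 + 0.23) ≈ 2.52722, so M₁ = 2.52722 × 9.305 ≈ 23.5158 million.
After the change m₂ = (1 + 0.22) / (0.2567 + 0.22) ≈ 2.55926, so M₂ = 2.55926 × 9.305 ≈ 23.8139 million.
ΔM = M₂ − M₁ = 23.8139 − 23.5158 = 0.2981 million.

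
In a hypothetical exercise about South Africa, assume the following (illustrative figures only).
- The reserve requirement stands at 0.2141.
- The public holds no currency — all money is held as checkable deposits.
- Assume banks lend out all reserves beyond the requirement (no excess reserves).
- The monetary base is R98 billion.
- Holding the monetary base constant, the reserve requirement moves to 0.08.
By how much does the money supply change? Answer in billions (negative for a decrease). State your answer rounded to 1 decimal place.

Initially m₁ = 1 / (0.2141) ≈ 4.6707, so M₁ = 4.6707 × 98 = 457.7286 billion.
After the change m₂ = 1 / (0.08) = 12.5, so M₂ = 12.5 × 98 = 1225 billion.
ΔM = M₂ − M₁ = 1225 − 457.7286 = 767.2714 billion.

R767.3 billion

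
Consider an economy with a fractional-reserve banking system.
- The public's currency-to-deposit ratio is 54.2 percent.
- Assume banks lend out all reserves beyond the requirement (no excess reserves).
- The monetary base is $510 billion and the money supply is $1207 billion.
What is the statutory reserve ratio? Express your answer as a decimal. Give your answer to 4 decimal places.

Using m = M/MB = 1207/510 ≈ 2.366667. Since m = (1 + c)/(c + rr + e), the denominator satisfies c + rr + e = (1 + c)/m = (1 + 0.542) / 2.366667 ≈ 0.651549.
With c = 0.542 and e = 0, the statutory reserve ratio is 0.651549 − 0.542 − 0 = 0.109549.

0.1095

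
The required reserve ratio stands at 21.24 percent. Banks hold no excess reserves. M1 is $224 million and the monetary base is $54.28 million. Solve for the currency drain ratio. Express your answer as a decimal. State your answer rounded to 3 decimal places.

Using m = M/MB = 224/54.28 ≈ 4.126750. From m = (1 + c)/(c + rr + e), rearranging gives 1 + c = m·(c + rr + e), so c·(1 − m) = m·(rr + e) − 1.
Hence c = [m·(rr + e) − 1]/(1 − m) = [4.126750 × (0.2124 + 0) − 1] / (1 − 4.126750) ≈ 0.039491.

0.039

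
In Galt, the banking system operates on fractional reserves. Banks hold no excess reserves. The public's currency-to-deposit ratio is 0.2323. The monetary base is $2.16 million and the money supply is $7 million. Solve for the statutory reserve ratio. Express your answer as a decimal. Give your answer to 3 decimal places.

0.148

Using m = M/MB = 7/2.16 ≈ 3.240741. Since m = (1 + c)/(c + rr + e), the denominator satisfies c + rr + e = (1 + c)/m = (1 + 0.2323) / 3.240741 ≈ 0.380253.
With c = 0.2323 and e = 0, the statutory reserve ratio is 0.380253 − 0.2323 − 0 = 0.147953.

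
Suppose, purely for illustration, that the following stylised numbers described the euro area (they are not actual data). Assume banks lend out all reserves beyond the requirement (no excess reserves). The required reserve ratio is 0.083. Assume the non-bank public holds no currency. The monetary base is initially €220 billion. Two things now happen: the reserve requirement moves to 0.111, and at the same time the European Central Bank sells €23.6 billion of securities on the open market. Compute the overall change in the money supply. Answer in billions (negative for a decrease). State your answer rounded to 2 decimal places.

-881.23 billion

Before: m₁ = 1 / (0.083) ≈ 12.048193, MB₁ = 220, so M₁ = 12.048193 × 220 ≈ 2650.6025 billion.
After: m₂ = 1 / (0.111) ≈ 9.009009, MB₂ = 220 − 23.6 = 196.4, so M₂ = 9.009009 × 196.4 ≈ 1769.3694 billion.
ΔM = M₂ − M₁ = 1769.3694 − 2650.6025 = -881.2331 billion.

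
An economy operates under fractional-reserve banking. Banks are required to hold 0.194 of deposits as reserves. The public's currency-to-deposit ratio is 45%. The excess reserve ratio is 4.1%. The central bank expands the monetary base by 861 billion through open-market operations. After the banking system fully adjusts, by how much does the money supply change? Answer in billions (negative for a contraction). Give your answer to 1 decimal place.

1822.6 billion

The money multiplier is m = (1 + c) / (rr + e + c) = (1 + 0.45) / (0.194 + 0.041 + 0.45) ≈ 2.11679.
The purchase adds 861 billion of base, so ΔM = m × ΔMB = 2.11679 × (+861) ≈ 1822.5562 billion.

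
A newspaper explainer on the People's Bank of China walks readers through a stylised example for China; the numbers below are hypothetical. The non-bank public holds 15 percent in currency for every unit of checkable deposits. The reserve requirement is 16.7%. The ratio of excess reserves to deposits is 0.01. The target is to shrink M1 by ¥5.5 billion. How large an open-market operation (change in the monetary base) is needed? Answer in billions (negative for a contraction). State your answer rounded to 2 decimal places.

-1.56 billion

The money multiplier is m = (1 + c) / (rr + e + c) = (1 + 0.15) / (0.167 + 0.01 + 0.15) ≈ 3.5168.
ΔMB = ΔM / m = (−5.5) / 3.5168 ≈ -1.5639 billion.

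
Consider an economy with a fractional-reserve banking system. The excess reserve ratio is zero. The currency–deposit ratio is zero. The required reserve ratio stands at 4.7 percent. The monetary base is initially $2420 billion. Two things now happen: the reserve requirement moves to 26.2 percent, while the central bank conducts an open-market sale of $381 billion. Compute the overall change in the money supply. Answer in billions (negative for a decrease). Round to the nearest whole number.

-43707 billion

Before: m₁ = 1 / (0.047) ≈ 21.27660, MB₁ = 2420, so M₁ = 21.27660 × 2420 = 51489.372 billion.
After: m₂ = 1 / (0.262) ≈ 3.81679, MB₂ = 2420 − 381 = 2039, so M₂ = 3.81679 × 2039 ≈ 7782.4348 billion.
ΔM = M₂ − M₁ = 7782.4348 − 51489.372 = -43706.9372 billion.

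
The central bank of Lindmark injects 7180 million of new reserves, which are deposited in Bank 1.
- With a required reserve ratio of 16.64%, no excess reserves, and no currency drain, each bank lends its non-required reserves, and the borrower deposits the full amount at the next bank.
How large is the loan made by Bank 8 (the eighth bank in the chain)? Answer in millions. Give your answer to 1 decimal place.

1674.1 million

Each bank lends a fraction (1 − rr) = 0.8336 of the deposit it receives, so Bank 8 receives 7180·0.8336^7 and lends 7180·0.8336^8 ≈ 1674.1181 million.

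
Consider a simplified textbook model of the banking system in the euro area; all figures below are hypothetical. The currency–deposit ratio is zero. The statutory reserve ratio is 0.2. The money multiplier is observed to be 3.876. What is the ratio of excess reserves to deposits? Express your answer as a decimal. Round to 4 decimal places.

0.0580

Using m = 3.876. Since m = (1 + c)/(c + rr + e), the denominator satisfies c + rr + e = (1 + c)/m = (1 + 0) / 3.876 ≈ 0.257998.
With c = 0 and rr = 0.2, the ratio of excess reserves to deposits is 0.257998 − 0 − 0.2 = 0.057998.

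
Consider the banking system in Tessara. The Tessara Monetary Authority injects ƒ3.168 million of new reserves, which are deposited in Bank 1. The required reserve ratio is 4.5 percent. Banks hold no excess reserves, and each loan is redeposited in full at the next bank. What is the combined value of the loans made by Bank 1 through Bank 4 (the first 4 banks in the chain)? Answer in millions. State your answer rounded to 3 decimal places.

Bank i lends (1 − rr)^i of the original deposit: Bank 1 lends 3.168·0.9550 ≈ 3.0254, Bank 2 lends 3.168·0.9550² ≈ 2.8893, and so on.
Summing a geometric series: total = 3.168·[0.9550·(1 − 0.9550^4) / (1 − 0.9550)] ≈ 11.3091 million.

ƒ11.309 million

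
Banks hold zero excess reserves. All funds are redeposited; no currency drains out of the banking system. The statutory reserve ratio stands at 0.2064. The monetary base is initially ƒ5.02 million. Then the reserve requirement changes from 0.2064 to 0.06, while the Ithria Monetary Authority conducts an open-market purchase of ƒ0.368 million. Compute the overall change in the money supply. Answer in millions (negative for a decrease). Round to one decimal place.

ƒ65.5 million

Before: m₁ = 1 / (0.2064) ≈ 4.8450, MB₁ = 5.02, so M₁ = 4.8450 × 5.02 = 24.3219 million.
After: m₂ = 1 / (0.06) ≈ 16.6667, MB₂ = 5.02 + 0.368 = 5.388, so M₂ = 16.6667 × 5.388 ≈ 89.8002 million.
ΔM = M₂ − M₁ = 89.8002 − 24.3219 = 65.4783 million.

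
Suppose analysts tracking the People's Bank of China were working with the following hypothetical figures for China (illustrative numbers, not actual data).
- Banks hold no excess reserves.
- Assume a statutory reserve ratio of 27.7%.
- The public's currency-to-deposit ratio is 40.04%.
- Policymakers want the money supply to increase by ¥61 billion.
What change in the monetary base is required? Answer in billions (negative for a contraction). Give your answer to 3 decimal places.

The money multiplier is m = (1 + c) / (rr + c) = (1 + 0.4004) / (0.277 + 0.4004) ≈ 2.067316.
ΔMB = ΔM / m = (+61) / 2.067316 ≈ 29.5069 billion.

¥29.507 billion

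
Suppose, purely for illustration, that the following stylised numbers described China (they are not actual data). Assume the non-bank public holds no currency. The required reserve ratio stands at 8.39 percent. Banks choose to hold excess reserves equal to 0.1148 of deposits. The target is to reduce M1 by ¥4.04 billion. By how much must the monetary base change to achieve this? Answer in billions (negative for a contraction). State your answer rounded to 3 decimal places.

-0.803 billion

The money multiplier is m = 1 / (rr + e) = 1 / (0.0839 + 0.1148) ≈ 5.03271.
ΔMB = ΔM / m = (−4.04) / 5.03271 ≈ -0.8027 billion.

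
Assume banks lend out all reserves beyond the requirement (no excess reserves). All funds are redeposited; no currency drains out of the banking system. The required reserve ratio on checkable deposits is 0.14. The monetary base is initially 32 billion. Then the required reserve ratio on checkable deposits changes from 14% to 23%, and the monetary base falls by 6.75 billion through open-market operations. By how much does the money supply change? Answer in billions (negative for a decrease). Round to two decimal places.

Before: m₁ = 1 / (0.14) ≈ 7.14286, MB₁ = 32, so M₁ = 7.14286 × 32 ≈ 228.5715 billion.
After: m₂ = 1 / (0.23) ≈ 4.34783, MB₂ = 32 − 6.75 = 25.25, so M₂ = 4.34783 × 25.25 ≈ 109.7827 billion.
ΔM = M₂ − M₁ = 109.7827 − 228.5715 = -118.7888 billion.

-118.79 billion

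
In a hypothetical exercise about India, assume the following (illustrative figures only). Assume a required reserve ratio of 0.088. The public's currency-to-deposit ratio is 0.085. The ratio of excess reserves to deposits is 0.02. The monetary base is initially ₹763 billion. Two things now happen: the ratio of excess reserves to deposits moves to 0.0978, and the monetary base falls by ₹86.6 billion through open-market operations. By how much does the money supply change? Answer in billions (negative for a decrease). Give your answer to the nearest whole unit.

Before: m₁ = (1 + 0.085) / (0.088 + 0.02 + 0.085) ≈ 5.6218, MB₁ = 763, so M₁ = 5.6218 × 763 = 4289.4334 billion.
After: m₂ = (1 + 0.085) / (0.088 + 0.0978 + 0.085) ≈ 4.0066, MB₂ = 763 − 86.6 = 676.4, so M₂ = 4.0066 × 676.4 ≈ 2710.0642 billion.
ΔM = M₂ − M₁ = 2710.0642 − 4289.4334 = -1579.3692 billion.

-1579 billion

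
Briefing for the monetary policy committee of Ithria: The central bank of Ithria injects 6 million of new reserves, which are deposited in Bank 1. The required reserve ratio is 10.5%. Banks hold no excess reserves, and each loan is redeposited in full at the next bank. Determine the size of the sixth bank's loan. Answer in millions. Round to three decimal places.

3.084 million

Each bank lends a fraction (1 − rr) = 0.8950 of the deposit it receives, so Bank 6 receives 6·0.8950^5 and lends 6·0.8950^6 ≈ 3.0838 million.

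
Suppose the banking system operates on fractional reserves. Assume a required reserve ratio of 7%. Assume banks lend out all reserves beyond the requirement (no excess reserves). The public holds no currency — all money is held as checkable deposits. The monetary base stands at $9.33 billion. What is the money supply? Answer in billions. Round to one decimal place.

$133.3 billion

With no currency drain or excess reserves, the money multiplier is m = 1/rr = 1/0.07 ≈ 14.2857.
Money supply M = m × MB = 14.2857 × 9.33 ≈ 133.2856 billion.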